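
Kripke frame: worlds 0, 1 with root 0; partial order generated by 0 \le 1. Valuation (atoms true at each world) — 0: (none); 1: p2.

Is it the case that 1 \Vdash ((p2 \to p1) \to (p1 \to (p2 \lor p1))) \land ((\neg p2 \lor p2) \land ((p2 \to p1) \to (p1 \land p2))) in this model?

1 \Vdash ((p2 \to p1) \to (p1 \to (p2 \lor p1))) \land ((\neg p2 \lor p2) \land ((p2 \to p1) \to (p1 \land p2))) since 1 forces both conjuncts.

Yes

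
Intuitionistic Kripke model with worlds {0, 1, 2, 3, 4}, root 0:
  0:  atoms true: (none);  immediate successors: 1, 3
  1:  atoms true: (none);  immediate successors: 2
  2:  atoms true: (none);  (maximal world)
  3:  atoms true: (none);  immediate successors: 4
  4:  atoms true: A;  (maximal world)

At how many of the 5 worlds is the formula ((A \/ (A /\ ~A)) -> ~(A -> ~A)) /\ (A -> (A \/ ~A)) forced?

0: forces it.
1: forces it.
2: forces it.
3: forces it.
4: forces it.
Worlds forcing the formula: {0, 1, 2, 3, 4}.

5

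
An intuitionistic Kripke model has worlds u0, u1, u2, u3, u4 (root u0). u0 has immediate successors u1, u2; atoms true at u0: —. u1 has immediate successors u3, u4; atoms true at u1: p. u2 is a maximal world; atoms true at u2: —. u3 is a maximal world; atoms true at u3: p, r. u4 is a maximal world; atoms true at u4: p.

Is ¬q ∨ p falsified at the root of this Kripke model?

u0 ⊩ ¬q ∨ p via the disjunct ¬q.
So the root u0 forces ¬q ∨ p; the model is not a countermodel.

No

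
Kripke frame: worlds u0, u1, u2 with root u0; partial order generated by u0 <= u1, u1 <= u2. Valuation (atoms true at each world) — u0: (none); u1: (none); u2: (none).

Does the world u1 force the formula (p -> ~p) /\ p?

No

u1 ||-/- (p -> ~p) /\ p since u1 fails p.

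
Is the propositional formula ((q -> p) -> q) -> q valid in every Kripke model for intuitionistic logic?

This is Peirce's law, which is not intuitionistically valid.
A Kripke countermodel: worlds 0, 1; order generated by 0 <= 1; atoms true at each world — 0:{}; 1:{q}.
0 ||-/- ((q -> p) -> q) -> q: already at 0 itself, 0 ||- (q -> p) -> q but 0 ||-/- q.
0 lacks atom q, so 0 ||-/- q.
So the root 0 does not force the formula.

No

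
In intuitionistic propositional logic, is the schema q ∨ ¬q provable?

No

This is the law of excluded middle, which is not intuitionistically valid.
A Kripke countermodel: worlds 0, 1; order generated by 0 ≤ 1; atoms true at each world — 0:{}; 1:{q}.
0 ⊮ q ∨ ¬q: neither disjunct is forced at 0.
0 lacks atom q, so 0 ⊮ q.
So the root 0 does not force the formula.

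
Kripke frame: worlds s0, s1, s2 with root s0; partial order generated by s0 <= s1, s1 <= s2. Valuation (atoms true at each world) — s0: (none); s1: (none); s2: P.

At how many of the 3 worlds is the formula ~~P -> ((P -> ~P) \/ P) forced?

s0: does not force it — s0 ||-/- ~~P -> ((P -> ~P) \/ P): already at s0 itself, s0 ||- ~~P but s0 ||-/- (P -> ~P) \/ P.
s1: does not force it.
s2: forces it.
Worlds forcing the formula: {s2}.

1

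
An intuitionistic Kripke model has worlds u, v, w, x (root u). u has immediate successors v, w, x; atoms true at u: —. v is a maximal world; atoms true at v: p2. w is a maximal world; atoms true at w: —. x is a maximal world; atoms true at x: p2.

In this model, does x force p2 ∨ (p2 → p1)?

Yes

x ⊩ p2 ∨ (p2 → p1) via the disjunct p2.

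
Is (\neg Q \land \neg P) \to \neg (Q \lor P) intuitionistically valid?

Yes

This is a constructively valid De Morgan direction (conjunction of negations to negated disjunction), which is intuitionistically derivable.
If both \neg Q and \neg P hold at a world, no accessible world forces Q or forces P, so none forces Q \lor P.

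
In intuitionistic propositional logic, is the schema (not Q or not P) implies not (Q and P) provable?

Yes

This is a constructively valid De Morgan direction (disjunction of negations to negated conjunction), which is intuitionistically derivable.
If not Q holds at a world then no accessible world forces Q, hence none forces Q and P; likewise for not P.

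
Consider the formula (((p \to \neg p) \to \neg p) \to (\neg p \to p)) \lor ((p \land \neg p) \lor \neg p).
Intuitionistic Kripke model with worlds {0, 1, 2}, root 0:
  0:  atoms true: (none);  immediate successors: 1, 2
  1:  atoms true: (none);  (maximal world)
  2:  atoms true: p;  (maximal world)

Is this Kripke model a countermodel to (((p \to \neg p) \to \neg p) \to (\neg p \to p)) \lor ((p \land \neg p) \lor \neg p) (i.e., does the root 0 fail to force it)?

0 \nVdash (((p \to \neg p) \to \neg p) \to (\neg p \to p)) \lor ((p \land \neg p) \lor \neg p): neither disjunct is forced at 0.
0 \nVdash ((p \to \neg p) \to \neg p) \to (\neg p \to p): already at 0 itself, 0 \Vdash (p \to \neg p) \to \neg p but 0 \nVdash \neg p \to p.
0 \nVdash \neg p \to p: at the accessible world 1, 1 \Vdash \neg p but 1 \nVdash p.
So the root 0 does not force (((p \to \neg p) \to \neg p) \to (\neg p \to p)) \lor ((p \land \neg p) \lor \neg p); the model is a countermodel.

Yes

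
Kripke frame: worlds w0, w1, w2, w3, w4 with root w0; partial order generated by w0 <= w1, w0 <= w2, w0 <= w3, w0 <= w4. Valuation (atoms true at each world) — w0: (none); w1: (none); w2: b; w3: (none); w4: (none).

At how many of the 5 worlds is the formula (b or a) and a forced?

0

w0: does not force it — w0 does not force (b or a) and a since w0 fails b or a.
w1: does not force it — w1 does not force (b or a) and a since w1 fails b or a.
w2: does not force it — w2 does not force (b or a) and a since w2 fails a.
w3: does not force it.
w4: does not force it.
Worlds forcing the formula: { }.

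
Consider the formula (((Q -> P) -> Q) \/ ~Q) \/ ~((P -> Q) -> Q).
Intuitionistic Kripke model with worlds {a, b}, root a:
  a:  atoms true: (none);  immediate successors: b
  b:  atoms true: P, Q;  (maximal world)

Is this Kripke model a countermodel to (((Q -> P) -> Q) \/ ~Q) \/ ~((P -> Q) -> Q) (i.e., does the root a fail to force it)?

Yes

a ||-/- (((Q -> P) -> Q) \/ ~Q) \/ ~((P -> Q) -> Q): neither disjunct is forced at a.
a ||-/- ((Q -> P) -> Q) \/ ~Q: neither disjunct is forced at a.
a ||-/- (Q -> P) -> Q: already at a itself, a ||- Q -> P but a ||-/- Q.
So the root a does not force (((Q -> P) -> Q) \/ ~Q) \/ ~((P -> Q) -> Q); the model is a countermodel.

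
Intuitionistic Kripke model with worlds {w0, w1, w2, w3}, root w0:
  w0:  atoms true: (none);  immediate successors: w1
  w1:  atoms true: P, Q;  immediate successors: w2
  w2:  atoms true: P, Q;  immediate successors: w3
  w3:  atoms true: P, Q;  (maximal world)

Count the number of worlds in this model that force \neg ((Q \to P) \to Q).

w0: does not force it — w0 \nVdash \neg ((Q \to P) \to Q) since w1 is accessible from w0 and w1 \Vdash (Q \to P) \to Q.
w1: does not force it — w1 \nVdash \neg ((Q \to P) \to Q) since w1 is accessible from w1 and w1 \Vdash (Q \to P) \to Q.
w2: does not force it — w2 \nVdash \neg ((Q \to P) \to Q) since w2 is accessible from w2 and w2 \Vdash (Q \to P) \to Q.
w3: does not force it.
Worlds forcing the formula: { }.

0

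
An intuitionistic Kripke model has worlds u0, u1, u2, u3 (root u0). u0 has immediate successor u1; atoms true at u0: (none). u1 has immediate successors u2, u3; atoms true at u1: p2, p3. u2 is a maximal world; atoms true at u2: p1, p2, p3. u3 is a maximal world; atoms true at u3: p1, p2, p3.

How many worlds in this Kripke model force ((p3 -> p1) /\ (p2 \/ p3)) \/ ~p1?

u0: does not force it — u0 ||-/- ((p3 -> p1) /\ (p2 \/ p3)) \/ ~p1: neither disjunct is forced at u0.
u1: does not force it — u1 ||-/- ((p3 -> p1) /\ (p2 \/ p3)) \/ ~p1: neither disjunct is forced at u1.
u2: forces it.
u3: forces it.
Worlds forcing the formula: {u2, u3}.

2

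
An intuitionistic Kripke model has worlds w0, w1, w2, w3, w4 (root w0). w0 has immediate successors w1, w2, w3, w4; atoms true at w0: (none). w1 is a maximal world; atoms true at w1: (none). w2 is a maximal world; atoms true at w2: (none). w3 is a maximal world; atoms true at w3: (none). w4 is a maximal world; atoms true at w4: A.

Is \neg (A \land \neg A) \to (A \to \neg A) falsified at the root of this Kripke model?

Yes

w0 \nVdash \neg (A \land \neg A) \to (A \to \neg A): already at w0 itself, w0 \Vdash \neg (A \land \neg A) but w0 \nVdash A \to \neg A.
w0 \nVdash A \to \neg A: at the accessible world w4, w4 \Vdash A but w4 \nVdash \neg A.
w4 \nVdash \neg A since w4 is accessible from w4 and w4 \Vdash A.
So the root w0 does not force \neg (A \land \neg A) \to (A \to \neg A); the model is a countermodel.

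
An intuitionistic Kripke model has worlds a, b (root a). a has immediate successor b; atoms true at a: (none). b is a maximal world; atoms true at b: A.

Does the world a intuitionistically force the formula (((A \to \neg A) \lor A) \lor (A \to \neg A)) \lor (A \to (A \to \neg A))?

a \nVdash (((A \to \neg A) \lor A) \lor (A \to \neg A)) \lor (A \to (A \to \neg A)): neither disjunct is forced at a.
a \nVdash ((A \to \neg A) \lor A) \lor (A \to \neg A): neither disjunct is forced at a.
a \nVdash (A \to \neg A) \lor A: neither disjunct is forced at a.
a \nVdash A \to \neg A: at the accessible world b, b \Vdash A but b \nVdash \neg A.
b \nVdash \neg A since b is accessible from b and b \Vdash A.

No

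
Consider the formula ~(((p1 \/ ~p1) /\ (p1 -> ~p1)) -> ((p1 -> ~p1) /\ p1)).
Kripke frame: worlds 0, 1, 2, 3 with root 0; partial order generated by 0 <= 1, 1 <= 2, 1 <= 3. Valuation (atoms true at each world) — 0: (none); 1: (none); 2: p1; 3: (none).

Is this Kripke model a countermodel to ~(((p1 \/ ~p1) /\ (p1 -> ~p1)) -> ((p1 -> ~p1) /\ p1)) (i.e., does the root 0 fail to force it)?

Yes

0 ||-/- ~(((p1 \/ ~p1) /\ (p1 -> ~p1)) -> ((p1 -> ~p1) /\ p1)) since 2 is accessible from 0 and 2 ||- ((p1 \/ ~p1) /\ (p1 -> ~p1)) -> ((p1 -> ~p1) /\ p1).
2 ||- ((p1 \/ ~p1) /\ (p1 -> ~p1)) -> ((p1 -> ~p1) /\ p1) vacuously: no world accessible from 2 forces the antecedent (p1 \/ ~p1) /\ (p1 -> ~p1).
So the root 0 does not force ~(((p1 \/ ~p1) /\ (p1 -> ~p1)) -> ((p1 -> ~p1) /\ p1)); the model is a countermodel.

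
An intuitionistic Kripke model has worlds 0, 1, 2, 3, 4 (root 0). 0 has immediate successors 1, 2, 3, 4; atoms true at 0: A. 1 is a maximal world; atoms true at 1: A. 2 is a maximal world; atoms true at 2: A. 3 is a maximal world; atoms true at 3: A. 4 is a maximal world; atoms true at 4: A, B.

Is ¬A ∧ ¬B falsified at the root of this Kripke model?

Yes

0 ⊮ ¬A ∧ ¬B since 0 fails ¬A.
So the root 0 does not force ¬A ∧ ¬B; the model is a countermodel.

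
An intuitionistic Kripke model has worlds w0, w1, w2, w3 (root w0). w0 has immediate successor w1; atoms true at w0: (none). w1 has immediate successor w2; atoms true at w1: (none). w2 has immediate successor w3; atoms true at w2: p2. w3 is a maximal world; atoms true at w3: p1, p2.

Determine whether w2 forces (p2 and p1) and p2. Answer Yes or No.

No

w2 does not force (p2 and p1) and p2 since w2 fails p2 and p1.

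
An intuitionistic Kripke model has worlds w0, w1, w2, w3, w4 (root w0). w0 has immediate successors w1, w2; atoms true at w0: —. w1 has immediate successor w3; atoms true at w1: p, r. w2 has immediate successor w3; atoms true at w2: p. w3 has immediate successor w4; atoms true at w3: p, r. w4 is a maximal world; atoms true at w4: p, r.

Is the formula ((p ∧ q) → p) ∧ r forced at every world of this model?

No

Not every world: w0 ⊮ ((p ∧ q) → p) ∧ r.
w0 ⊮ ((p ∧ q) → p) ∧ r since w0 fails r.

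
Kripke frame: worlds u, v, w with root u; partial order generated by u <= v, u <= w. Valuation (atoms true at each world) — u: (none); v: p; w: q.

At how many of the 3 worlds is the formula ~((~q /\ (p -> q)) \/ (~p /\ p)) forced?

u: forces it.
v: forces it.
w: forces it.
Worlds forcing the formula: {u, v, w}.

3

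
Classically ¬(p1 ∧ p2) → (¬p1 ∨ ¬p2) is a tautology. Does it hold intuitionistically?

No

This is the constructively invalid direction of De Morgan's law for conjunction, which is not intuitionistically valid.
A Kripke countermodel: worlds w0, w1, w2; order generated by w0 ≤ w1, w0 ≤ w2; atoms true at each world — w0:{}; w1:{p1}; w2:{p2}.
w0 ⊮ ¬(p1 ∧ p2) → (¬p1 ∨ ¬p2): already at w0 itself, w0 ⊩ ¬(p1 ∧ p2) but w0 ⊮ ¬p1 ∨ ¬p2.
w0 ⊮ ¬p1 ∨ ¬p2: neither disjunct is forced at w0.
w0 ⊮ ¬p1 since w1 is accessible from w0 and w1 ⊩ p1.
So the root w0 does not force the formula.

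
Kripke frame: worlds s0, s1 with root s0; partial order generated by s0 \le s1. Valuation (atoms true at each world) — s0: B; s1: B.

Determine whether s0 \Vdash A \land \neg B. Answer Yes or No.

s0 \nVdash A \land \neg B since s0 fails A.

No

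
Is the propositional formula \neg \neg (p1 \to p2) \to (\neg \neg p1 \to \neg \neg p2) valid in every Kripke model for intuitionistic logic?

This is the distribution of double negation over implication, which is intuitionistically derivable.
Assume \neg \neg (p1 \to p2) and \neg \neg p1; suppose \neg p2. Then p1 \to p2 would give \neg p1 (by contraposition), contradicting \neg \neg p1; so \neg (p1 \to p2), contradicting \neg \neg (p1 \to p2). Hence \neg \neg p2.

Yes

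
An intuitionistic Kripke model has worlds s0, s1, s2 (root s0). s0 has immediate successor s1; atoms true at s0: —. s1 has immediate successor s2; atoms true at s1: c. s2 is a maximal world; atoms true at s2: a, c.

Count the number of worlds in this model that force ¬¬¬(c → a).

s0: does not force it — s0 ⊮ ¬¬¬(c → a) since s0 is accessible from s0 and s0 ⊩ ¬¬(c → a).
s1: does not force it.
s2: does not force it.
Worlds forcing the formula: { }.

0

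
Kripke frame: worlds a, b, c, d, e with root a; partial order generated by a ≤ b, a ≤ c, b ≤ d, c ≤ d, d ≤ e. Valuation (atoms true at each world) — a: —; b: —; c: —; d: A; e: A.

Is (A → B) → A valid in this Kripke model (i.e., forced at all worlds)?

Yes

a ⊩ (A → B) → A vacuously: no world accessible from a forces the antecedent A → B.
Since the root a forces (A → B) → A and forcing is persistent (monotone upward), every world forces it.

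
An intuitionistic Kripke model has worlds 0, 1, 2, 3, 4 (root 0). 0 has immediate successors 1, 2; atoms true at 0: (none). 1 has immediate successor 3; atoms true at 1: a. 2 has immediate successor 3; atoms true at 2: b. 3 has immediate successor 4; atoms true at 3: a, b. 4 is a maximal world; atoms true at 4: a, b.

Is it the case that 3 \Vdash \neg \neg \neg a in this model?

3 \nVdash \neg \neg \neg a since 3 is accessible from 3 and 3 \Vdash \neg \neg a.
3 \Vdash \neg \neg a: no world accessible from 3 forces \neg a.

No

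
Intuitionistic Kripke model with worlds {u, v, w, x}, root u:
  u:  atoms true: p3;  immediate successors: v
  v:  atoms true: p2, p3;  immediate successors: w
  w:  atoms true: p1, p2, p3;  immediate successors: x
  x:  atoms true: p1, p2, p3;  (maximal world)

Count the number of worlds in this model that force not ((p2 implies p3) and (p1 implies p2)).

0

u: does not force it — u does not force not ((p2 implies p3) and (p1 implies p2)) since u is accessible from u and u forces (p2 implies p3) and (p1 implies p2).
v: does not force it — v does not force not ((p2 implies p3) and (p1 implies p2)) since v is accessible from v and v forces (p2 implies p3) and (p1 implies p2).
w: does not force it — w does not force not ((p2 implies p3) and (p1 implies p2)) since w is accessible from w and w forces (p2 implies p3) and (p1 implies p2).
x: does not force it.
Worlds forcing the formula: { }.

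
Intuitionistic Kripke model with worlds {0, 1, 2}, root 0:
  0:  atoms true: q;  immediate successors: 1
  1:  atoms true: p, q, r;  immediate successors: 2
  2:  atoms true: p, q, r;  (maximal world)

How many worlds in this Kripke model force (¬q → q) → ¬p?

0: does not force it — 0 ⊮ (¬q → q) → ¬p: already at 0 itself, 0 ⊩ ¬q → q but 0 ⊮ ¬p.
1: does not force it — 1 ⊮ (¬q → q) → ¬p: already at 1 itself, 1 ⊩ ¬q → q but 1 ⊮ ¬p.
2: does not force it — 2 ⊮ (¬q → q) → ¬p: already at 2 itself, 2 ⊩ ¬q → q but 2 ⊮ ¬p.
Worlds forcing the formula: { }.

0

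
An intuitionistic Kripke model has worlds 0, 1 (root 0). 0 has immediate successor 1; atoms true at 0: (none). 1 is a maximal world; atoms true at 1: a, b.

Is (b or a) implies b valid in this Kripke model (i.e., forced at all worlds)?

Yes

0 forces (b or a) implies b: every world accessible from 0 that forces b or a (namely 1) also forces b.
Since the root 0 forces (b or a) implies b and forcing is persistent (monotone upward), every world forces it.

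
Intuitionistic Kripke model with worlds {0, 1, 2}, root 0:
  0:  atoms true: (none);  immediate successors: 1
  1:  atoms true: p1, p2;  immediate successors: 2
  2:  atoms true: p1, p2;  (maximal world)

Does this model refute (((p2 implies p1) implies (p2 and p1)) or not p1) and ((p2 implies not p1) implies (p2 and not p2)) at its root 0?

0 does not force (((p2 implies p1) implies (p2 and p1)) or not p1) and ((p2 implies not p1) implies (p2 and not p2)) since 0 fails ((p2 implies p1) implies (p2 and p1)) or not p1.
So the root 0 does not force (((p2 implies p1) implies (p2 and p1)) or not p1) and ((p2 implies not p1) implies (p2 and not p2)); the model is a countermodel.

Yes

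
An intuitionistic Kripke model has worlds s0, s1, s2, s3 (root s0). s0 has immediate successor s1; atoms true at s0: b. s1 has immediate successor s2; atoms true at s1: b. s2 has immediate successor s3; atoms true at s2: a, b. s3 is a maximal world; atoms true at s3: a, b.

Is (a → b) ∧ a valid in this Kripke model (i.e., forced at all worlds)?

No

Not every world: s0 ⊮ (a → b) ∧ a.
s0 ⊮ (a → b) ∧ a since s0 fails a.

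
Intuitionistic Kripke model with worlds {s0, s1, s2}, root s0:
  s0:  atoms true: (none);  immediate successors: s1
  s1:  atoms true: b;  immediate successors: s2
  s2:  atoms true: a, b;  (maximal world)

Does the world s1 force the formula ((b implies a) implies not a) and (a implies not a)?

s1 does not force ((b implies a) implies not a) and (a implies not a) since s1 fails (b implies a) implies not a.

No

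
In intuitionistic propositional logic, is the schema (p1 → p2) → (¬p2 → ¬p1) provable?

This is the forward direction of contraposition, which is intuitionistically derivable.
Assume p1 → p2 and ¬p2. If p1 held then p2 would follow, contradicting ¬p2; so ¬p1.

Yes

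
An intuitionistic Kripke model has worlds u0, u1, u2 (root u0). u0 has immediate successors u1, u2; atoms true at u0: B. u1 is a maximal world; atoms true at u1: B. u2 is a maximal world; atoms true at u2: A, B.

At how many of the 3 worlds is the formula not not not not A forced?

u0: does not force it — u0 does not force not not not not A since u1 is accessible from u0 and u1 forces not not not A.
u1: does not force it — u1 does not force not not not not A since u1 is accessible from u1 and u1 forces not not not A.
u2: forces it.
Worlds forcing the formula: {u2}.

1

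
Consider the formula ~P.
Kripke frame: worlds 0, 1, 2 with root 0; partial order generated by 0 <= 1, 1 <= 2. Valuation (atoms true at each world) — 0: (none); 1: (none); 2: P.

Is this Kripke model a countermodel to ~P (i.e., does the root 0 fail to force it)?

Yes

0 ||-/- ~P since 2 is accessible from 0 and 2 ||- P.
So the root 0 does not force ~P; the model is a countermodel.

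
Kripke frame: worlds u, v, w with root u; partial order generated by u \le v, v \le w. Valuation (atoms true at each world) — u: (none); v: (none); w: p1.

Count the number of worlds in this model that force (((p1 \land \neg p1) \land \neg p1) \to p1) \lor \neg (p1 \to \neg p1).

u: forces it.
v: forces it.
w: forces it.
Worlds forcing the formula: {u, v, w}.

3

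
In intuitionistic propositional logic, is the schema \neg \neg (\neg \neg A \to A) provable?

This is the double negation of double-negation elimination, which is intuitionistically derivable.
By Glivenko's theorem the double negation of any classical propositional tautology is intuitionistically provable; \neg \neg A \to A is classically a tautology.

Yes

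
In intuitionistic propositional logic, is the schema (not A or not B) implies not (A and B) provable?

Yes

This is a constructively valid De Morgan direction (disjunction of negations to negated conjunction), which is intuitionistically derivable.
If not A holds at a world then no accessible world forces A, hence none forces A and B; likewise for not B.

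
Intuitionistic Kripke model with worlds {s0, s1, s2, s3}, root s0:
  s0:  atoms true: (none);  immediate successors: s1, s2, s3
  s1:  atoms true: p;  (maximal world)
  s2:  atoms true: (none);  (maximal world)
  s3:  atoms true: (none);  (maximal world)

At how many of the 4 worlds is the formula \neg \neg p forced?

1

s0: does not force it — s0 \nVdash \neg \neg p since s2 is accessible from s0 and s2 \Vdash \neg p.
s1: forces it.
s2: does not force it — s2 \nVdash \neg \neg p since s2 is accessible from s2 and s2 \Vdash \neg p.
s3: does not force it.
Worlds forcing the formula: {s1}.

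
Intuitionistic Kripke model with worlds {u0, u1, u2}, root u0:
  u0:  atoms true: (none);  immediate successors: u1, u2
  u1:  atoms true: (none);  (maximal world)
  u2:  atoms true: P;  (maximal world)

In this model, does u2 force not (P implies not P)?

Yes

u2 forces not (P implies not P): no world accessible from u2 forces P implies not P.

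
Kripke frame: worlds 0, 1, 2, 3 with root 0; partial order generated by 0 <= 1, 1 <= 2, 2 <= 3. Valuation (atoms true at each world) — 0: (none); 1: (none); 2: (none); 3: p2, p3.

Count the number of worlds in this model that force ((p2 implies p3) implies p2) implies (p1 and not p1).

0

0: does not force it — 0 does not force ((p2 implies p3) implies p2) implies (p1 and not p1): at the accessible world 3, 3 forces (p2 implies p3) implies p2 but 3 does not force p1 and not p1.
1: does not force it.
2: does not force it.
3: does not force it.
Worlds forcing the formula: { }.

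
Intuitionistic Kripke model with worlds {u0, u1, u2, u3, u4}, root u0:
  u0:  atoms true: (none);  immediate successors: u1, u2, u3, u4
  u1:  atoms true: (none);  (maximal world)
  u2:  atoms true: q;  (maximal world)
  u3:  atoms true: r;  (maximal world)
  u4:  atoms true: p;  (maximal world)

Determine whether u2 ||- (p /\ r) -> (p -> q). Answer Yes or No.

Yes

u2 ||- (p /\ r) -> (p -> q) vacuously: no world accessible from u2 forces the antecedent p /\ r.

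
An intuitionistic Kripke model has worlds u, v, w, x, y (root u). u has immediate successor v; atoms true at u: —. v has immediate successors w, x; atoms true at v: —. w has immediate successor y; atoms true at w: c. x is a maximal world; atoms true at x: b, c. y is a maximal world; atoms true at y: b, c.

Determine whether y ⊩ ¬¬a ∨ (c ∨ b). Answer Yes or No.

Yes

y ⊩ ¬¬a ∨ (c ∨ b) via the disjunct c ∨ b.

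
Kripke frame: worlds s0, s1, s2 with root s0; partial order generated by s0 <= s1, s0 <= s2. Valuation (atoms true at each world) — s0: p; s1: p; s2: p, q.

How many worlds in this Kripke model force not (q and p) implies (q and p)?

s0: does not force it — s0 does not force not (q and p) implies (q and p): at the accessible world s1, s1 forces not (q and p) but s1 does not force q and p.
s1: does not force it — s1 does not force not (q and p) implies (q and p): already at s1 itself, s1 forces not (q and p) but s1 does not force q and p.
s2: forces it.
Worlds forcing the formula: {s2}.

1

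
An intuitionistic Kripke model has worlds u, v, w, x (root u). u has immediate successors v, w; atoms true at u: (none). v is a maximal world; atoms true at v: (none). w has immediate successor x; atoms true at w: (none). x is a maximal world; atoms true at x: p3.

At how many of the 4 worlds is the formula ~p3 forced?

1

u: does not force it — u ||-/- ~p3 since x is accessible from u and x ||- p3.
v: forces it.
w: does not force it — w ||-/- ~p3 since x is accessible from w and x ||- p3.
x: does not force it.
Worlds forcing the formula: {v}.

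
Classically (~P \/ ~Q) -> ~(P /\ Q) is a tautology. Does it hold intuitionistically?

This is a constructively valid De Morgan direction (disjunction of negations to negated conjunction), which is intuitionistically derivable.
If ~P holds at a world then no accessible world forces P, hence none forces P /\ Q; likewise for ~Q.

Yes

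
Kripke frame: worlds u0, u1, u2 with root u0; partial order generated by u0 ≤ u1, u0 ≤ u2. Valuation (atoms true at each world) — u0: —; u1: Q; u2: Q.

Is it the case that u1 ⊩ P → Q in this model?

Yes

u1 ⊩ P → Q vacuously: no world accessible from u1 forces the antecedent P.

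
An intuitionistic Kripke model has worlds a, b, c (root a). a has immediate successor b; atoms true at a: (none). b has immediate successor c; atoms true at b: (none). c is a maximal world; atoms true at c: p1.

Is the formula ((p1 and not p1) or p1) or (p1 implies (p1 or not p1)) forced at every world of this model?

Yes

a forces ((p1 and not p1) or p1) or (p1 implies (p1 or not p1)) via the disjunct p1 implies (p1 or not p1).
Since the root a forces ((p1 and not p1) or p1) or (p1 implies (p1 or not p1)) and forcing is persistent (monotone upward), every world forces it.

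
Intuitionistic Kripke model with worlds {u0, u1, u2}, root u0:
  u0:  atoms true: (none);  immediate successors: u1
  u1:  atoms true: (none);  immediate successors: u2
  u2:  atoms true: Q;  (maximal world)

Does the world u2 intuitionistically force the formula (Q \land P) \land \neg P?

u2 \nVdash (Q \land P) \land \neg P since u2 fails Q \land P.

No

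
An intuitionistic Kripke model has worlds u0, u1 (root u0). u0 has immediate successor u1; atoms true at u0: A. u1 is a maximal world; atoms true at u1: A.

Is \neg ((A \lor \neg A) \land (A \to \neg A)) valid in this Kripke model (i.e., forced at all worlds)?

Yes

u0 \Vdash \neg ((A \lor \neg A) \land (A \to \neg A)): no world accessible from u0 forces (A \lor \neg A) \land (A \to \neg A).
Since the root u0 forces \neg ((A \lor \neg A) \land (A \to \neg A)) and forcing is persistent (monotone upward), every world forces it.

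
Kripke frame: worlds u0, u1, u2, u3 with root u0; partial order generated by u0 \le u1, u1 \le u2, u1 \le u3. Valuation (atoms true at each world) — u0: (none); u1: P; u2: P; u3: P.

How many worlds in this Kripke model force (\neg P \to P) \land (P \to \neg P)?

u0: does not force it — u0 \nVdash (\neg P \to P) \land (P \to \neg P) since u0 fails P \to \neg P.
u1: does not force it — u1 \nVdash (\neg P \to P) \land (P \to \neg P) since u1 fails P \to \neg P.
u2: does not force it — u2 \nVdash (\neg P \to P) \land (P \to \neg P) since u2 fails P \to \neg P.
u3: does not force it.
Worlds forcing the formula: { }.

0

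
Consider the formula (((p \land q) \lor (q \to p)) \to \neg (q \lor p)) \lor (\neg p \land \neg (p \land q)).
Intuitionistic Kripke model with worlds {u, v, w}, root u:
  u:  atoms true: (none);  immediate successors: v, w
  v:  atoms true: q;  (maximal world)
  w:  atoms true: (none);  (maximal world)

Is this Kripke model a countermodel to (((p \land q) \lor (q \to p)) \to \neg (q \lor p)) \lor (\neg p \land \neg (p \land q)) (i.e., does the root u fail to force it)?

u \Vdash (((p \land q) \lor (q \to p)) \to \neg (q \lor p)) \lor (\neg p \land \neg (p \land q)) via the disjunct ((p \land q) \lor (q \to p)) \to \neg (q \lor p).
So the root u forces (((p \land q) \lor (q \to p)) \to \neg (q \lor p)) \lor (\neg p \land \neg (p \land q)); the model is not a countermodel.

No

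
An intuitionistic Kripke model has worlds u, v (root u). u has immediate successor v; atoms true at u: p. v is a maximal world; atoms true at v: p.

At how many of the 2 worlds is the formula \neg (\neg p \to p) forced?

0

u: does not force it — u \nVdash \neg (\neg p \to p) since u is accessible from u and u \Vdash \neg p \to p.
v: does not force it.
Worlds forcing the formula: { }.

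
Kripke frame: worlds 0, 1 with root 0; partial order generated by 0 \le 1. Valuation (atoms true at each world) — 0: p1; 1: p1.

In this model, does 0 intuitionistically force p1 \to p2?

0 \nVdash p1 \to p2: already at 0 itself, 0 \Vdash p1 but 0 \nVdash p2.
0 lacks atom p2, so 0 \nVdash p2.

No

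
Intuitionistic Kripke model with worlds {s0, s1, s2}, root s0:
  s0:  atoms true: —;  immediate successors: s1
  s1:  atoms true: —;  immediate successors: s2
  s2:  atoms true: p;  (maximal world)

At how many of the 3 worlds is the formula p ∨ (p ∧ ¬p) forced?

1

s0: does not force it — s0 ⊮ p ∨ (p ∧ ¬p): neither disjunct is forced at s0.
s1: does not force it — s1 ⊮ p ∨ (p ∧ ¬p): neither disjunct is forced at s1.
s2: forces it.
Worlds forcing the formula: {s2}.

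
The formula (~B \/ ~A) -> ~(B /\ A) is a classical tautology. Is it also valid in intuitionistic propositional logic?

This is a constructively valid De Morgan direction (disjunction of negations to negated conjunction), which is intuitionistically derivable.
If ~B holds at a world then no accessible world forces B, hence none forces B /\ A; likewise for ~A.

Yes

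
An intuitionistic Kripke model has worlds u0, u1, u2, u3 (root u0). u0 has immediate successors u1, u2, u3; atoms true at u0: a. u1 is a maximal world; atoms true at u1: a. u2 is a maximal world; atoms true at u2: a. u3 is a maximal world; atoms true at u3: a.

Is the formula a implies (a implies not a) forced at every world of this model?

No

Not every world: u0 does not force a implies (a implies not a).
u0 does not force a implies (a implies not a): already at u0 itself, u0 forces a but u0 does not force a implies not a.
u0 does not force a implies not a: already at u0 itself, u0 forces a but u0 does not force not a.
u0 does not force not a since u0 is accessible from u0 and u0 forces a.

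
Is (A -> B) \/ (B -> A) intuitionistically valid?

No

This is the Gödel–Dummett linearity axiom, which is not intuitionistically valid.
A Kripke countermodel: worlds u, v, w; order generated by u <= v, u <= w; atoms true at each world — u:{}; v:{A}; w:{B}.
u ||-/- (A -> B) \/ (B -> A): neither disjunct is forced at u.
u ||-/- A -> B: at the accessible world v, v ||- A but v ||-/- B.
v lacks atom B, so v ||-/- B.
So the root u does not force the formula.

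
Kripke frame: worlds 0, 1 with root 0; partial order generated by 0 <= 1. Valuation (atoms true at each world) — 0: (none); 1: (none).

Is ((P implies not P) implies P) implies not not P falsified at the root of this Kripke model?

0 forces ((P implies not P) implies P) implies not not P vacuously: no world accessible from 0 forces the antecedent (P implies not P) implies P.
So the root 0 forces ((P implies not P) implies P) implies not not P; the model is not a countermodel.

No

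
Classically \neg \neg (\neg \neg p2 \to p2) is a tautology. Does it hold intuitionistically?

This is the double negation of double-negation elimination, which is intuitionistically derivable.
By Glivenko's theorem the double negation of any classical propositional tautology is intuitionistically provable; \neg \neg p2 \to p2 is classically a tautology.

Yes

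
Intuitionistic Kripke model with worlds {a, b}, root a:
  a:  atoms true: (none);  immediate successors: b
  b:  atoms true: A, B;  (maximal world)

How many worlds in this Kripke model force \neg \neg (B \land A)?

a: forces it.
b: forces it.
Worlds forcing the formula: {a, b}.

2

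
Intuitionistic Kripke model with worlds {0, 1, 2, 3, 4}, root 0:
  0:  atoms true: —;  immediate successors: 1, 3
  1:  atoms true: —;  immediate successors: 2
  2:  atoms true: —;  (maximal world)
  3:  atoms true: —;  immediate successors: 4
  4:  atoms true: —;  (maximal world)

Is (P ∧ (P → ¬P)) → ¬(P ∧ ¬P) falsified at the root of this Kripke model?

0 ⊩ (P ∧ (P → ¬P)) → ¬(P ∧ ¬P) vacuously: no world accessible from 0 forces the antecedent P ∧ (P → ¬P).
So the root 0 forces (P ∧ (P → ¬P)) → ¬(P ∧ ¬P); the model is not a countermodel.

No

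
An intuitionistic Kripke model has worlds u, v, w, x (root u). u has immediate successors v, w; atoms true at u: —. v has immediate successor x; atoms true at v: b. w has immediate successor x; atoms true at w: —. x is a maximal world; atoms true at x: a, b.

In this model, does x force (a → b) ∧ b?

Yes

x ⊩ (a → b) ∧ b since x forces both conjuncts.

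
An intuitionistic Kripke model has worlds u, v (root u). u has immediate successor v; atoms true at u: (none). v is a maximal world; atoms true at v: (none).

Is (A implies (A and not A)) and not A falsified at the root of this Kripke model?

u forces (A implies (A and not A)) and not A since u forces both conjuncts.
So the root u forces (A implies (A and not A)) and not A; the model is not a countermodel.

No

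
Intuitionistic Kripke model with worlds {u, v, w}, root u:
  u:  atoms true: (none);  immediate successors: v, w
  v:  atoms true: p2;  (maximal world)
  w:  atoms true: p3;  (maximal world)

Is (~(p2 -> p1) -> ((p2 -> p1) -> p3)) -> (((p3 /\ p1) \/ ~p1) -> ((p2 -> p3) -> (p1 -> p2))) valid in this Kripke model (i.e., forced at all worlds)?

u ||- (~(p2 -> p1) -> ((p2 -> p1) -> p3)) -> (((p3 /\ p1) \/ ~p1) -> ((p2 -> p3) -> (p1 -> p2))): every world accessible from u that forces ~(p2 -> p1) -> ((p2 -> p1) -> p3) (namely u, v, w) also forces ((p3 /\ p1) \/ ~p1) -> ((p2 -> p3) -> (p1 -> p2)).
Since the root u forces (~(p2 -> p1) -> ((p2 -> p1) -> p3)) -> (((p3 /\ p1) \/ ~p1) -> ((p2 -> p3) -> (p1 -> p2))) and forcing is persistent (monotone upward), every world forces it.

Yes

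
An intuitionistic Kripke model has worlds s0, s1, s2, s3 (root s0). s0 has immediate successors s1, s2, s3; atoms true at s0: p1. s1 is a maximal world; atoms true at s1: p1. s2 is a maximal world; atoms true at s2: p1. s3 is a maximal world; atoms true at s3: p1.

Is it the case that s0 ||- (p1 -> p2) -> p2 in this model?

s0 ||- (p1 -> p2) -> p2 vacuously: no world accessible from s0 forces the antecedent p1 -> p2.

Yes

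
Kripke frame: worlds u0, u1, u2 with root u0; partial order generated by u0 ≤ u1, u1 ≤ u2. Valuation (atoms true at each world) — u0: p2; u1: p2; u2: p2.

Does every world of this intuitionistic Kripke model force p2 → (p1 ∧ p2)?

Not every world: u0 ⊮ p2 → (p1 ∧ p2).
u0 ⊮ p2 → (p1 ∧ p2): already at u0 itself, u0 ⊩ p2 but u0 ⊮ p1 ∧ p2.
u0 ⊮ p1 ∧ p2 since u0 fails p1.

No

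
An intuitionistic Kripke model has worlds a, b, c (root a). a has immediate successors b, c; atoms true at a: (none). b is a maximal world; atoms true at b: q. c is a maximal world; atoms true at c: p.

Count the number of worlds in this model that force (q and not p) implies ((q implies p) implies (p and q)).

a: forces it.
b: forces it.
c: forces it.
Worlds forcing the formula: {a, b, c}.

3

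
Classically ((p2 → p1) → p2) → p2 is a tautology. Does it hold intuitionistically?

No

This is Peirce's law, which is not intuitionistically valid.
A Kripke countermodel: worlds s0, s1; order generated by s0 ≤ s1; atoms true at each world — s0:{}; s1:{p2}.
s0 ⊮ ((p2 → p1) → p2) → p2: already at s0 itself, s0 ⊩ (p2 → p1) → p2 but s0 ⊮ p2.
s0 lacks atom p2, so s0 ⊮ p2.
So the root s0 does not force the formula.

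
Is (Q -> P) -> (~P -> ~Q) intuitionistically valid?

Yes

This is the forward direction of contraposition, which is intuitionistically derivable.
Assume Q -> P and ~P. If Q held then P would follow, contradicting ~P; so ~Q.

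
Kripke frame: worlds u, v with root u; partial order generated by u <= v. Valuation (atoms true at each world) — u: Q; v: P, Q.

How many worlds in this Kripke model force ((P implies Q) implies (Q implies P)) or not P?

u: does not force it — u does not force ((P implies Q) implies (Q implies P)) or not P: neither disjunct is forced at u.
v: forces it.
Worlds forcing the formula: {v}.

1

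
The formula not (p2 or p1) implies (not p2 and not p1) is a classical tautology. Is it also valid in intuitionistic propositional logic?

Yes

This is a constructively valid De Morgan direction (negated disjunction to conjunction of negations), which is intuitionistically derivable.
From not (p2 or p1): if p2 held then p2 or p1 would, contradiction — so not p2; similarly not p1.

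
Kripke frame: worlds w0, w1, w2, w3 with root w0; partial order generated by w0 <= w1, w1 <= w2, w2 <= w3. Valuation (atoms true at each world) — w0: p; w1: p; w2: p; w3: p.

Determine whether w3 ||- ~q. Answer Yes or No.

Yes

w3 ||- ~q: no world accessible from w3 forces q.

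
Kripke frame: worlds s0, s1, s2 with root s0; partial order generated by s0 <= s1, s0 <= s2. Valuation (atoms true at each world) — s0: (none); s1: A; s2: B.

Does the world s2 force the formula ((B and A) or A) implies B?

Yes

s2 forces ((B and A) or A) implies B vacuously: no world accessible from s2 forces the antecedent (B and A) or A.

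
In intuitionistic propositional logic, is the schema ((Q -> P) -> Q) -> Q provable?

This is Peirce's law, which is not intuitionistically valid.
A Kripke countermodel: worlds u0, u1; order generated by u0 <= u1; atoms true at each world — u0:{}; u1:{Q}.
u0 ||-/- ((Q -> P) -> Q) -> Q: already at u0 itself, u0 ||- (Q -> P) -> Q but u0 ||-/- Q.
u0 lacks atom Q, so u0 ||-/- Q.
So the root u0 does not force the formula.

No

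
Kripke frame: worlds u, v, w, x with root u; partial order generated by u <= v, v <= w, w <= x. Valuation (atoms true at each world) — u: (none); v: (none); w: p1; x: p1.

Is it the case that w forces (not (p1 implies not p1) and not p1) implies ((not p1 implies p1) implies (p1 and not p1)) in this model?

Yes

w forces (not (p1 implies not p1) and not p1) implies ((not p1 implies p1) implies (p1 and not p1)) vacuously: no world accessible from w forces the antecedent not (p1 implies not p1) and not p1.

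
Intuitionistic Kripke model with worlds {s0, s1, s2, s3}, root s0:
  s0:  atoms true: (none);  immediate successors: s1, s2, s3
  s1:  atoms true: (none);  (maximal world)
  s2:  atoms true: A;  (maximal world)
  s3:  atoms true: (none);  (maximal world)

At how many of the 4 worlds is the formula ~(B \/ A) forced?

s0: does not force it — s0 ||-/- ~(B \/ A) since s2 is accessible from s0 and s2 ||- B \/ A.
s1: forces it.
s2: does not force it — s2 ||-/- ~(B \/ A) since s2 is accessible from s2 and s2 ||- B \/ A.
s3: forces it.
Worlds forcing the formula: {s1, s3}.

2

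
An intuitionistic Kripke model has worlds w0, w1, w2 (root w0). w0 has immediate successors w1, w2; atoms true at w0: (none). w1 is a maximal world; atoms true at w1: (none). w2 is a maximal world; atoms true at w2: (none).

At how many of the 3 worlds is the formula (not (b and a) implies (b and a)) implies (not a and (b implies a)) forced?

3

w0: forces it.
w1: forces it.
w2: forces it.
Worlds forcing the formula: {w0, w1, w2}.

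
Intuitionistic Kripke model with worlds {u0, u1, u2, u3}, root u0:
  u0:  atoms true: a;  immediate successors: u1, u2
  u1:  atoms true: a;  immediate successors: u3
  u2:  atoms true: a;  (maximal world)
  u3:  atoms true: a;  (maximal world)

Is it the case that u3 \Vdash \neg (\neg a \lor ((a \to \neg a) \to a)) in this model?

u3 \nVdash \neg (\neg a \lor ((a \to \neg a) \to a)) since u3 is accessible from u3 and u3 \Vdash \neg a \lor ((a \to \neg a) \to a).
u3 \Vdash \neg a \lor ((a \to \neg a) \to a) via the disjunct (a \to \neg a) \to a.

No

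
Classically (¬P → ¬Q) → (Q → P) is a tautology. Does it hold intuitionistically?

No

This is the converse of contraposition, which is not intuitionistically valid.
A Kripke countermodel: worlds w0, w1; order generated by w0 ≤ w1; atoms true at each world — w0:{Q}; w1:{P,Q}.
w0 ⊮ (¬P → ¬Q) → (Q → P): already at w0 itself, w0 ⊩ ¬P → ¬Q but w0 ⊮ Q → P.
w0 ⊮ Q → P: already at w0 itself, w0 ⊩ Q but w0 ⊮ P.
w0 lacks atom P, so w0 ⊮ P.
So the root w0 does not force the formula.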